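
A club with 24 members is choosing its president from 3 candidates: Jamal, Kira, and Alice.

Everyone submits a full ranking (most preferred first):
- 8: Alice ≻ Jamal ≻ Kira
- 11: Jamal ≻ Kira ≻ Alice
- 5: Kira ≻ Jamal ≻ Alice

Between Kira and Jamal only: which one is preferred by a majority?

Jamal

Kira is ranked above Jamal on 5 ballots; Jamal above Kira on 19.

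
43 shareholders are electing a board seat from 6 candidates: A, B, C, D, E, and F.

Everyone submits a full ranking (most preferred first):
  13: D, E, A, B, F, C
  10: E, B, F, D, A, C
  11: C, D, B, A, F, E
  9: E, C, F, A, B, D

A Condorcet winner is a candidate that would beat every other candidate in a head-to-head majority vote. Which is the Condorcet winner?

D vs A: 34–9
D vs B: 24–19
D vs C: 23–20
D vs E: 24–19
D vs F: 24–19
D beats every other candidate.

D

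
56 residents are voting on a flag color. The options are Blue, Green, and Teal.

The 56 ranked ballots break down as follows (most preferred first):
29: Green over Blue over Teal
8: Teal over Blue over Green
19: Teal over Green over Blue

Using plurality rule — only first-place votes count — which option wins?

Green

First-place votes: Blue 0, Green 29, Teal 27.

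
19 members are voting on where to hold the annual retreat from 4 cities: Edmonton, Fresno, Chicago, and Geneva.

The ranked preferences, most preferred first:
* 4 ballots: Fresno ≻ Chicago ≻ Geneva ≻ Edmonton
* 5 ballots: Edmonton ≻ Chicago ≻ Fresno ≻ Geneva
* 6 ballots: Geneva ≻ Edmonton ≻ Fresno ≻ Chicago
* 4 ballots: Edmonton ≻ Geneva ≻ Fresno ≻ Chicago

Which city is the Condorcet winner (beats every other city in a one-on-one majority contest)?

Geneva vs Edmonton: 10–9
Geneva vs Fresno: 10–9
Geneva vs Chicago: 10–9
Geneva beats every other city.

Geneva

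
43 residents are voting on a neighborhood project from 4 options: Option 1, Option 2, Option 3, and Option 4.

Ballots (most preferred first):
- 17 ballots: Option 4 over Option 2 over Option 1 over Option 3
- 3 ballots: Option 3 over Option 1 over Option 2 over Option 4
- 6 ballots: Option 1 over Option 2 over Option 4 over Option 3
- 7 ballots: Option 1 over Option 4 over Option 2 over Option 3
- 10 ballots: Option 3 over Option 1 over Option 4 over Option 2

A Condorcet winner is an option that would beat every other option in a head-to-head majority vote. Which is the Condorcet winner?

Option 1

Option 1 vs Option 2: 26–17
Option 1 vs Option 3: 30–13
Option 1 vs Option 4: 26–17
Option 1 beats every other option.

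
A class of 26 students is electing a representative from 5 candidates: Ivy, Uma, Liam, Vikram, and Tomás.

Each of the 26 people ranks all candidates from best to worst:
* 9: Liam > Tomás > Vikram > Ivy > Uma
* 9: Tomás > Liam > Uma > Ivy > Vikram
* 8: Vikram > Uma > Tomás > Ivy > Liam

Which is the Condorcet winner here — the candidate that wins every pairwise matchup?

Tomás vs Ivy: 26–0
Tomás vs Uma: 18–8
Tomás vs Liam: 17–9
Tomás vs Vikram: 18–8
Tomás beats every other candidate.

Tomás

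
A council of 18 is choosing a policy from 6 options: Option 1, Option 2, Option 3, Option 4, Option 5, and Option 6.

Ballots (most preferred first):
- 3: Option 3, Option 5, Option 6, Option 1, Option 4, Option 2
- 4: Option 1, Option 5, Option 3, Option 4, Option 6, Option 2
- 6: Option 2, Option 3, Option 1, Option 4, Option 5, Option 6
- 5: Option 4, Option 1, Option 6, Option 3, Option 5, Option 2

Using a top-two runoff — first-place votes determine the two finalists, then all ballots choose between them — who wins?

Option 4

Round 1 first-place votes: Option 1 4, Option 2 6, Option 3 3, Option 4 5, Option 5 0, Option 6 0. Option 2 and Option 4 advance.
Runoff: Option 2 is ranked above Option 4 on 6 ballots, Option 4 above Option 2 on 12.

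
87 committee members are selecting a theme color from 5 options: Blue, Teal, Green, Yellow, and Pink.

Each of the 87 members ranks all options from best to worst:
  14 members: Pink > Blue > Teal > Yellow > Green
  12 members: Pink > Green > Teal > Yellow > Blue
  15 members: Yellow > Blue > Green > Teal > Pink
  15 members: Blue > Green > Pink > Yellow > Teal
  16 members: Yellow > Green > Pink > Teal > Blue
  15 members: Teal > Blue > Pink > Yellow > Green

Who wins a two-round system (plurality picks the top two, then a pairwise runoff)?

Pink

Round 1 first-place votes: Blue 15, Teal 15, Green 0, Yellow 31, Pink 26. Yellow and Pink advance.
Runoff: Yellow is ranked above Pink on 31 ballots, Pink above Yellow on 56.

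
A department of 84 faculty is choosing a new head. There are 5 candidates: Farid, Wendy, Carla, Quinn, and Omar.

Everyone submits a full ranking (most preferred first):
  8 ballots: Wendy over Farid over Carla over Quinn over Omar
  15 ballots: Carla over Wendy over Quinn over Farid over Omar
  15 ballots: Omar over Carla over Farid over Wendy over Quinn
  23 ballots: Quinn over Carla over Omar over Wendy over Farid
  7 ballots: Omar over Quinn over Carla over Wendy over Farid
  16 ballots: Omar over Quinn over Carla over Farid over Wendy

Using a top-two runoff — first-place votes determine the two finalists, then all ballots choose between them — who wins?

Quinn

Round 1 first-place votes: Farid 0, Wendy 8, Carla 15, Quinn 23, Omar 38. Omar and Quinn advance.
Runoff: Omar is ranked above Quinn on 38 ballots, Quinn above Omar on 46.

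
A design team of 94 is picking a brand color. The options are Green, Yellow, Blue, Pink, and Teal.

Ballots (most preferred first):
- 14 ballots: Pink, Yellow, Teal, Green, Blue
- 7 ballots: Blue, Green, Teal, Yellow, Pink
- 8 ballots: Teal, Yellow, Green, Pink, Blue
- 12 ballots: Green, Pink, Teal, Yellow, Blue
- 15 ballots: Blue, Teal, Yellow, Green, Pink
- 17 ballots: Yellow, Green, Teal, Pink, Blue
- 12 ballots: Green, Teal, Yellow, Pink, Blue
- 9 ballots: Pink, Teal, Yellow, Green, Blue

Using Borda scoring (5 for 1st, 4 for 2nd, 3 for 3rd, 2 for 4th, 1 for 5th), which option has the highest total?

Teal

Green: 14×2 + 7×4 + 8×3 + 12×5 + 15×2 + 17×4 + 12×5 + 9×2 = 316
Yellow: 14×4 + 7×2 + 8×4 + 12×2 + 15×3 + 17×5 + 12×3 + 9×3 = 319
Blue: 14×1 + 7×5 + 8×1 + 12×1 + 15×5 + 17×1 + 12×1 + 9×1 = 182
Pink: 14×5 + 7×1 + 8×2 + 12×4 + 15×1 + 17×2 + 12×2 + 9×5 = 259
Teal: 14×3 + 7×3 + 8×5 + 12×3 + 15×4 + 17×3 + 12×4 + 9×4 = 334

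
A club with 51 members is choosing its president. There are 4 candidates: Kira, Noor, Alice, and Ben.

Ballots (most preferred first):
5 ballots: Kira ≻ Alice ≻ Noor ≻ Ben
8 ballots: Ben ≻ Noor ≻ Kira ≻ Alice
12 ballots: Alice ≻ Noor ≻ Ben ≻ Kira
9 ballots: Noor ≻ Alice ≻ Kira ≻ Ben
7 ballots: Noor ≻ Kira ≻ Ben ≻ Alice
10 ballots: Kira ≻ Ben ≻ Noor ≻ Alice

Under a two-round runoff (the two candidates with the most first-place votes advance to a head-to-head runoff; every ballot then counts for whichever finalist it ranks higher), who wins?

Round 1 first-place votes: Kira 15, Noor 16, Alice 12, Ben 8. Noor and Kira advance.
Runoff: Noor is ranked above Kira on 36 ballots, Kira above Noor on 15.

Noor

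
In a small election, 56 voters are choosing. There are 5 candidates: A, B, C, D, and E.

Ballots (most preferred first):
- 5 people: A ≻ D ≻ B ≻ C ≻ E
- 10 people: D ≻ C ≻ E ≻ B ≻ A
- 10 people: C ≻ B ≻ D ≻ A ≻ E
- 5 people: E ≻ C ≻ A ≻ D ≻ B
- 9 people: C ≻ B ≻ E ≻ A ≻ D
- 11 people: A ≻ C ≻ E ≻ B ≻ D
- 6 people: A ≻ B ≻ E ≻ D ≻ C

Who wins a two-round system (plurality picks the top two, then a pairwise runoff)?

C

Round 1 first-place votes: A 22, B 0, C 19, D 10, E 5. A and C advance.
Runoff: A is ranked above C on 22 ballots, C above A on 34.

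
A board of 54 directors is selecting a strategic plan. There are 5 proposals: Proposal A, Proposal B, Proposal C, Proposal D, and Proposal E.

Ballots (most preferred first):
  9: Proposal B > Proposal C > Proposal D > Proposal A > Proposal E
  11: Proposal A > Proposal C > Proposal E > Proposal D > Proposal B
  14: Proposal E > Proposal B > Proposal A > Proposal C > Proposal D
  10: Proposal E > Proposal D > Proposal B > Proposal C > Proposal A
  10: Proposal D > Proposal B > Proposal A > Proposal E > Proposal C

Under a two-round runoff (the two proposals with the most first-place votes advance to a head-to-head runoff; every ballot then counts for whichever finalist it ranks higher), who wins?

Round 1 first-place votes: Proposal A 11, Proposal B 9, Proposal C 0, Proposal D 10, Proposal E 24. Proposal E and Proposal A advance.
Runoff: Proposal E is ranked above Proposal A on 24 ballots, Proposal A above Proposal E on 30.

Proposal A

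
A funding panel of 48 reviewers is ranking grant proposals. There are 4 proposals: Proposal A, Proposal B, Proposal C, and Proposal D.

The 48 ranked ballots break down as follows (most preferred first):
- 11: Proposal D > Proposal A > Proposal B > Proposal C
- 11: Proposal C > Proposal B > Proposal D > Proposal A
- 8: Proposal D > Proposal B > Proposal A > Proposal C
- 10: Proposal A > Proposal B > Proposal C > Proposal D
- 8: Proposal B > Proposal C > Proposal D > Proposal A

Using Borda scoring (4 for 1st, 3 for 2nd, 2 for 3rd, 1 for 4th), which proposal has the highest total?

Proposal B

Proposal A: 11×3 + 11×1 + 8×2 + 10×4 + 8×1 = 108
Proposal B: 11×2 + 11×3 + 8×3 + 10×3 + 8×4 = 141
Proposal C: 11×1 + 11×4 + 8×1 + 10×2 + 8×3 = 107
Proposal D: 11×4 + 11×2 + 8×4 + 10×1 + 8×2 = 124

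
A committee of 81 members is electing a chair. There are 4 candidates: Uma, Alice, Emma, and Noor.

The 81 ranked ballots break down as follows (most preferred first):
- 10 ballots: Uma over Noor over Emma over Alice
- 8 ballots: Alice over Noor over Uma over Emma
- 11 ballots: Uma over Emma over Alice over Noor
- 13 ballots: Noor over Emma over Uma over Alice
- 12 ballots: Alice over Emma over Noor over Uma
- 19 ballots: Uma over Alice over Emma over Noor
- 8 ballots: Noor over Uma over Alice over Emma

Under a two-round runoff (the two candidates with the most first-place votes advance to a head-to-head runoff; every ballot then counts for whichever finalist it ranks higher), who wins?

Round 1 first-place votes: Uma 40, Alice 20, Emma 0, Noor 21. Uma and Noor advance.
Runoff: Uma is ranked above Noor on 40 ballots, Noor above Uma on 41.

Noor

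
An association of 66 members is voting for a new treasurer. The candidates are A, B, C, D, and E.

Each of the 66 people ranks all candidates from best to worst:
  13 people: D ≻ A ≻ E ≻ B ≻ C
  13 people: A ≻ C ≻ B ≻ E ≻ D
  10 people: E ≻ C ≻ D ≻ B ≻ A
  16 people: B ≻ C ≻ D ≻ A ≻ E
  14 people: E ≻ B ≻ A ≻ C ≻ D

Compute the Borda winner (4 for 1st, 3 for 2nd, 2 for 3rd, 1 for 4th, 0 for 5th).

B

A: 13×3 + 13×4 + 10×0 + 16×1 + 14×2 = 135
B: 13×1 + 13×2 + 10×1 + 16×4 + 14×3 = 155
C: 13×0 + 13×3 + 10×3 + 16×3 + 14×1 = 131
D: 13×4 + 13×0 + 10×2 + 16×2 + 14×0 = 104
E: 13×2 + 13×1 + 10×4 + 16×0 + 14×4 = 135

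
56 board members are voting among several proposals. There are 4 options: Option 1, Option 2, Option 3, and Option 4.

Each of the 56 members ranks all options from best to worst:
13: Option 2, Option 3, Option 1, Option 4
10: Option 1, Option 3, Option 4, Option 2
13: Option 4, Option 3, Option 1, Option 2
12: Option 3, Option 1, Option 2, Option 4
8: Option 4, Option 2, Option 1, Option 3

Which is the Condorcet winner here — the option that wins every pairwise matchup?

Option 3

Option 3 vs Option 1: 38–18
Option 3 vs Option 2: 35–21
Option 3 vs Option 4: 35–21
Option 3 beats every other option.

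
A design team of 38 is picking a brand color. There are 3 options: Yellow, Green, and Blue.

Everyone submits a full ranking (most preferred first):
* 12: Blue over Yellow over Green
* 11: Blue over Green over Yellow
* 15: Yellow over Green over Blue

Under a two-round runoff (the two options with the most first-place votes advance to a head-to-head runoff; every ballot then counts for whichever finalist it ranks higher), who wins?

Round 1 first-place votes: Yellow 15, Green 0, Blue 23. Blue and Yellow advance.
Runoff: Blue is ranked above Yellow on 23 ballots, Yellow above Blue on 15.

Blue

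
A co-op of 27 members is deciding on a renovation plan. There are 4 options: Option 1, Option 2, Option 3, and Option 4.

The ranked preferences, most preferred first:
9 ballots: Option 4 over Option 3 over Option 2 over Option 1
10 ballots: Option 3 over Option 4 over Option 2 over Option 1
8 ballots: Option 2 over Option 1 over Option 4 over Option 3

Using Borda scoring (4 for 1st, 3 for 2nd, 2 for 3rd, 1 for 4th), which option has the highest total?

Option 1: 9×1 + 10×1 + 8×3 = 43
Option 2: 9×2 + 10×2 + 8×4 = 70
Option 3: 9×3 + 10×4 + 8×1 = 75
Option 4: 9×4 + 10×3 + 8×2 = 82

Option 4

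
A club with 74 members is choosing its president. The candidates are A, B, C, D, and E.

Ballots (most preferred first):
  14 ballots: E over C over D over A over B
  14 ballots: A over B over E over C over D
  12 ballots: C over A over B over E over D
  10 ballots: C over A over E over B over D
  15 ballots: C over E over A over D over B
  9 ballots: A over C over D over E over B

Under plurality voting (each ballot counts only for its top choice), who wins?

C

First-place votes: A 23, B 0, C 37, D 0, E 14.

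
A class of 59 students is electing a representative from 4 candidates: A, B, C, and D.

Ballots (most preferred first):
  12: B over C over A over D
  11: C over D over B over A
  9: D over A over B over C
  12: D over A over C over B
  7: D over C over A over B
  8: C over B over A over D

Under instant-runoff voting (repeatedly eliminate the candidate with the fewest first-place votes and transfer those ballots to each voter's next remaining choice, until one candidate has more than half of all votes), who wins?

Round 1: A 0, B 12, C 19, D 28. A eliminated.
Round 2: B 12, C 19, D 28. B eliminated.
Round 3: C 31, D 28. C has a majority (≥30).

C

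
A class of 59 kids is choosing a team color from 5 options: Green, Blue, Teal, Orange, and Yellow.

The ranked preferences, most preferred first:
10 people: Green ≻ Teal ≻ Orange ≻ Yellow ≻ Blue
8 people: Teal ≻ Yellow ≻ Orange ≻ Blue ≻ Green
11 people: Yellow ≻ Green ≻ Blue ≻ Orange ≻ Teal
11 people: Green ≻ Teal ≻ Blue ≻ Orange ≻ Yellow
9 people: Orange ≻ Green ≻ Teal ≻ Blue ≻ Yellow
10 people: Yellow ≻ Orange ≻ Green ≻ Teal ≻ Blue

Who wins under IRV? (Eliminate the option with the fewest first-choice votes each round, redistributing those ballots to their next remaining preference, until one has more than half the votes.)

Round 1: Green 21, Blue 0, Teal 8, Orange 9, Yellow 21. Blue eliminated.
Round 2: Green 21, Teal 8, Orange 9, Yellow 21. Teal eliminated.
Round 3: Green 21, Orange 9, Yellow 29. Orange eliminated.
Round 4: Green 30, Yellow 29. Green has a majority (≥30).

Green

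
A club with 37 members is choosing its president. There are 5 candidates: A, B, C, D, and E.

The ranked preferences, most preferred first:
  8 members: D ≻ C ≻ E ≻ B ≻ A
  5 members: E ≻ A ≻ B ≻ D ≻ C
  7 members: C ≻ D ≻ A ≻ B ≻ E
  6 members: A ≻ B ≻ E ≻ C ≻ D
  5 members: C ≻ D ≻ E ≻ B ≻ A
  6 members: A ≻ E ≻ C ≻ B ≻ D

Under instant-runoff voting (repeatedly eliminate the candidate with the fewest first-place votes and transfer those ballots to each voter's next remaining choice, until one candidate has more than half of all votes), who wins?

C

Round 1: A 12, B 0, C 12, D 8, E 5. B eliminated.
Round 2: A 12, C 12, D 8, E 5. E eliminated.
Round 3: A 17, C 12, D 8. D eliminated.
Round 4: A 17, C 20. C has a majority (≥19).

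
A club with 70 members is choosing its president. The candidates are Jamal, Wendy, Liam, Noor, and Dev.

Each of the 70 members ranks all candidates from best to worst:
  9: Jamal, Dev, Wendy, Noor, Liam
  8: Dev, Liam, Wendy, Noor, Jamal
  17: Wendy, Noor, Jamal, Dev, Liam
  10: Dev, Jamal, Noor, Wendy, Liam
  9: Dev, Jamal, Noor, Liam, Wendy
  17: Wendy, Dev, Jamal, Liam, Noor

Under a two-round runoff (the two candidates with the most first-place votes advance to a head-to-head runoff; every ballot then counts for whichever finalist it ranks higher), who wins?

Dev

Round 1 first-place votes: Jamal 9, Wendy 34, Liam 0, Noor 0, Dev 27. Wendy and Dev advance.
Runoff: Wendy is ranked above Dev on 34 ballots, Dev above Wendy on 36.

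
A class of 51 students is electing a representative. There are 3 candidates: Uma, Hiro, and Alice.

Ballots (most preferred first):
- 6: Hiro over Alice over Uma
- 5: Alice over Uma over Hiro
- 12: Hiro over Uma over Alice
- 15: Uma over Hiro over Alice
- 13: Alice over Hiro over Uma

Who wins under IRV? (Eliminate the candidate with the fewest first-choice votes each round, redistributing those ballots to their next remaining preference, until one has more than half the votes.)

Hiro

Round 1: Uma 15, Hiro 18, Alice 18. Uma eliminated.
Round 2: Hiro 33, Alice 18. Hiro has a majority (≥26).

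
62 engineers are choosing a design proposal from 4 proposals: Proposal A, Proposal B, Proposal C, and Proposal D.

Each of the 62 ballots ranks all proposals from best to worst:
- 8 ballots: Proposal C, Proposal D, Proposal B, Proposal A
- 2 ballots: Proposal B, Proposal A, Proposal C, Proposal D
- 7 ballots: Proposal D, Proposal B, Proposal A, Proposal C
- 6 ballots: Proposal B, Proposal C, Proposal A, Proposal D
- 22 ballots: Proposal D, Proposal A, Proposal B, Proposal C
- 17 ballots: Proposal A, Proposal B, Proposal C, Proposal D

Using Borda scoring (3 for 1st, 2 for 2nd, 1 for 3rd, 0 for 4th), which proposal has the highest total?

Proposal A

Proposal A: 8×0 + 2×2 + 7×1 + 6×1 + 22×2 + 17×3 = 112
Proposal B: 8×1 + 2×3 + 7×2 + 6×3 + 22×1 + 17×2 = 102
Proposal C: 8×3 + 2×1 + 7×0 + 6×2 + 22×0 + 17×1 = 55
Proposal D: 8×2 + 2×0 + 7×3 + 6×0 + 22×3 + 17×0 = 103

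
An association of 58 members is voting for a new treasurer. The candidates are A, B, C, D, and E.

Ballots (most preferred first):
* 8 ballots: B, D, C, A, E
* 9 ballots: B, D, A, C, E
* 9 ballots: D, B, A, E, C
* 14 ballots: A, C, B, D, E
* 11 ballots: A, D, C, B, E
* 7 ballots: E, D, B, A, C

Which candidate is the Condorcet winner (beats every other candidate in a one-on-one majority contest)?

B

B vs A: 33–25
B vs C: 33–25
B vs D: 31–27
B vs E: 51–7
B beats every other candidate.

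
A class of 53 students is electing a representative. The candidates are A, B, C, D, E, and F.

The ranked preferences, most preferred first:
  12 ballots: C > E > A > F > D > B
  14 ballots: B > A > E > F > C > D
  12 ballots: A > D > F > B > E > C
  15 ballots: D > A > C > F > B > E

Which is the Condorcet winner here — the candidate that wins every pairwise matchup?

A vs B: 39–14
A vs C: 41–12
A vs D: 38–15
A vs E: 41–12
A vs F: 53–0
A beats every other candidate.

A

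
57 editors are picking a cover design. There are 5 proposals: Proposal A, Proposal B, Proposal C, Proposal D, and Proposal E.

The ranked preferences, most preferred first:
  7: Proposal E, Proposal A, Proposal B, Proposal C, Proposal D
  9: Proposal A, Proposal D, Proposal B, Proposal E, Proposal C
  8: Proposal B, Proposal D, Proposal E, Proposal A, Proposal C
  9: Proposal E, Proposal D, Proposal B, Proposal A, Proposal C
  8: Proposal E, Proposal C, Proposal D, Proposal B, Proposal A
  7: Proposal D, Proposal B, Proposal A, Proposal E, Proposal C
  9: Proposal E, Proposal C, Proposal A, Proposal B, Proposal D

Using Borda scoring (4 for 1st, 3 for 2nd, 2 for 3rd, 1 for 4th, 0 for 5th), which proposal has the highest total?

Proposal E

Proposal A: 7×3 + 9×4 + 8×1 + 9×1 + 8×0 + 7×2 + 9×2 = 106
Proposal B: 7×2 + 9×2 + 8×4 + 9×2 + 8×1 + 7×3 + 9×1 = 120
Proposal C: 7×1 + 9×0 + 8×0 + 9×0 + 8×3 + 7×0 + 9×3 = 58
Proposal D: 7×0 + 9×3 + 8×3 + 9×3 + 8×2 + 7×4 + 9×0 = 122
Proposal E: 7×4 + 9×1 + 8×2 + 9×4 + 8×4 + 7×1 + 9×4 = 164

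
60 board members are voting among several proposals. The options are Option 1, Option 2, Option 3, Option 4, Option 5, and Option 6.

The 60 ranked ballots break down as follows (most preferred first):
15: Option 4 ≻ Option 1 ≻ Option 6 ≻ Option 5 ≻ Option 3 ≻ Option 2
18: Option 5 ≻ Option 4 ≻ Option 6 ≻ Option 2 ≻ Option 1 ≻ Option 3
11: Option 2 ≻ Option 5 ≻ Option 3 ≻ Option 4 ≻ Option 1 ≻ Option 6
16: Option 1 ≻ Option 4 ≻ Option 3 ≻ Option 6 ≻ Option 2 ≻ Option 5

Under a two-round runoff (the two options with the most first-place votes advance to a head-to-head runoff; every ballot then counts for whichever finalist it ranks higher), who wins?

Option 1

Round 1 first-place votes: Option 1 16, Option 2 11, Option 3 0, Option 4 15, Option 5 18, Option 6 0. Option 5 and Option 1 advance.
Runoff: Option 5 is ranked above Option 1 on 29 ballots, Option 1 above Option 5 on 31.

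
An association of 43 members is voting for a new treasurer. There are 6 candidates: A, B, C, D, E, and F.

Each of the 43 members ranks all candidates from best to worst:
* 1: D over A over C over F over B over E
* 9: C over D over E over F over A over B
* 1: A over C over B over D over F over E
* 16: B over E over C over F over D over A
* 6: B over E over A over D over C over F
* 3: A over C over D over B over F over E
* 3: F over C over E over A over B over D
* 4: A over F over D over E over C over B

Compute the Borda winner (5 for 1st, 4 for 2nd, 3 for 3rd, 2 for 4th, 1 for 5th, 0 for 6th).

C

A: 1×4 + 9×1 + 1×5 + 16×0 + 6×3 + 3×5 + 3×2 + 4×5 = 77
B: 1×1 + 9×0 + 1×3 + 16×5 + 6×5 + 3×2 + 3×1 + 4×0 = 123
C: 1×3 + 9×5 + 1×4 + 16×3 + 6×1 + 3×4 + 3×4 + 4×1 = 134
D: 1×5 + 9×4 + 1×2 + 16×1 + 6×2 + 3×3 + 3×0 + 4×3 = 92
E: 1×0 + 9×3 + 1×0 + 16×4 + 6×4 + 3×0 + 3×3 + 4×2 = 132
F: 1×2 + 9×2 + 1×1 + 16×2 + 6×0 + 3×1 + 3×5 + 4×4 = 87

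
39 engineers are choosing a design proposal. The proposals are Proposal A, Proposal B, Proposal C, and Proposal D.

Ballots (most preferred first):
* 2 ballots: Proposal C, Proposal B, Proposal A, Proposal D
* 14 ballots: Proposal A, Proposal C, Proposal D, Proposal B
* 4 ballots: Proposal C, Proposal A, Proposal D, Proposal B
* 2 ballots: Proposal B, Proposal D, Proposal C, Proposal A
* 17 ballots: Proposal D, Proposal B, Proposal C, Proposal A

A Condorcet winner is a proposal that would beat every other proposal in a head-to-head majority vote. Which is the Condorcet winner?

Proposal C

Proposal C vs Proposal A: 25–14
Proposal C vs Proposal B: 20–19
Proposal C vs Proposal D: 20–19
Proposal C beats every other proposal.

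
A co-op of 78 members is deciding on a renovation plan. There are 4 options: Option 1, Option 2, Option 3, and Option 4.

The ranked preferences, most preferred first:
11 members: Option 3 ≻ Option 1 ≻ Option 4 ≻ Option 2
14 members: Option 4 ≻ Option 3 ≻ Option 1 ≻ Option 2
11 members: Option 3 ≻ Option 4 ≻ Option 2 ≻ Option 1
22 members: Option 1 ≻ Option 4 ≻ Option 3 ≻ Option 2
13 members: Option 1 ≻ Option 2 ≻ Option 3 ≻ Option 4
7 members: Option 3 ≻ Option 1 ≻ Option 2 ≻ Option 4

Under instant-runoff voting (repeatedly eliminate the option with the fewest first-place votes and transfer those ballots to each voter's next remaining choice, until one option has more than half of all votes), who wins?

Option 3

Round 1: Option 1 35, Option 2 0, Option 3 29, Option 4 14. Option 2 eliminated.
Round 2: Option 1 35, Option 3 29, Option 4 14. Option 4 eliminated.
Round 3: Option 1 35, Option 3 43. Option 3 has a majority (≥40).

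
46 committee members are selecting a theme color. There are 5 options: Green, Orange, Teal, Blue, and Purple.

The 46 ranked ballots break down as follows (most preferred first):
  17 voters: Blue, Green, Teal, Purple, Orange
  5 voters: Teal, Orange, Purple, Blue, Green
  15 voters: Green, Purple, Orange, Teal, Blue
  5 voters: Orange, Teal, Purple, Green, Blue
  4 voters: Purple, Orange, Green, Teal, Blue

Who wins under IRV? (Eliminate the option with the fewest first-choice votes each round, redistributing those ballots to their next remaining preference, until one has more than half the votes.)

Green

Round 1: Green 15, Orange 5, Teal 5, Blue 17, Purple 4. Purple eliminated.
Round 2: Green 15, Orange 9, Teal 5, Blue 17. Teal eliminated.
Round 3: Green 15, Orange 14, Blue 17. Orange eliminated.
Round 4: Green 24, Blue 22. Green has a majority (≥24).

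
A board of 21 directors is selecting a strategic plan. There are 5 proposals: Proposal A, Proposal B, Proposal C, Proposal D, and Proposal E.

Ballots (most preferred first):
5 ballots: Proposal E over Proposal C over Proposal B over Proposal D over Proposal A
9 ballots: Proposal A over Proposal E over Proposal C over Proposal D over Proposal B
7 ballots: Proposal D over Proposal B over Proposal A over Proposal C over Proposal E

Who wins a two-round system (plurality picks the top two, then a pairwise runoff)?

Round 1 first-place votes: Proposal A 9, Proposal B 0, Proposal C 0, Proposal D 7, Proposal E 5. Proposal A and Proposal D advance.
Runoff: Proposal A is ranked above Proposal D on 9 ballots, Proposal D above Proposal A on 12.

Proposal D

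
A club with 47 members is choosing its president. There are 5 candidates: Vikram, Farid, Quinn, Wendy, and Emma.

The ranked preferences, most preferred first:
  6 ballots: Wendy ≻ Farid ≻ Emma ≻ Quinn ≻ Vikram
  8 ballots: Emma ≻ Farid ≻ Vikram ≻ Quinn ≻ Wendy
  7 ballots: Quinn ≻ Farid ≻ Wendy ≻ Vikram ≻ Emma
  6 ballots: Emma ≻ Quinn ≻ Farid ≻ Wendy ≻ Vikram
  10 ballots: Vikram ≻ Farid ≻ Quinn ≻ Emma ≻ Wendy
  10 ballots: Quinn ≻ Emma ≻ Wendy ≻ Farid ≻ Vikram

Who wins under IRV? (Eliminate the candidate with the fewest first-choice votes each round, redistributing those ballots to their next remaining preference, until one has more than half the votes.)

Round 1: Vikram 10, Farid 0, Quinn 17, Wendy 6, Emma 14. Farid eliminated.
Round 2: Vikram 10, Quinn 17, Wendy 6, Emma 14. Wendy eliminated.
Round 3: Vikram 10, Quinn 17, Emma 20. Vikram eliminated.
Round 4: Quinn 27, Emma 20. Quinn has a majority (≥24).

Quinn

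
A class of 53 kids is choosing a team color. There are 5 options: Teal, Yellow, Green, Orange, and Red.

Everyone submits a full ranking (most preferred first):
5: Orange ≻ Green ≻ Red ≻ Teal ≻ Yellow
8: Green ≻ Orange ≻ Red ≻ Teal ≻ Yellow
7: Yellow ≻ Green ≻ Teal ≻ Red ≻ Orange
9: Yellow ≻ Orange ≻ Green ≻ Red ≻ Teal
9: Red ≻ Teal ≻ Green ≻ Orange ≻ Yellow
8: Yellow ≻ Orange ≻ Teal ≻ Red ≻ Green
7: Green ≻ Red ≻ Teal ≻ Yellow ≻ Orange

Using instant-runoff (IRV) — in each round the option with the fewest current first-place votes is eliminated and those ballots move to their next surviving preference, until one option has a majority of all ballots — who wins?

Round 1: Teal 0, Yellow 24, Green 15, Orange 5, Red 9. Teal eliminated.
Round 2: Yellow 24, Green 15, Orange 5, Red 9. Orange eliminated.
Round 3: Yellow 24, Green 20, Red 9. Red eliminated.
Round 4: Yellow 24, Green 29. Green has a majority (≥27).

Green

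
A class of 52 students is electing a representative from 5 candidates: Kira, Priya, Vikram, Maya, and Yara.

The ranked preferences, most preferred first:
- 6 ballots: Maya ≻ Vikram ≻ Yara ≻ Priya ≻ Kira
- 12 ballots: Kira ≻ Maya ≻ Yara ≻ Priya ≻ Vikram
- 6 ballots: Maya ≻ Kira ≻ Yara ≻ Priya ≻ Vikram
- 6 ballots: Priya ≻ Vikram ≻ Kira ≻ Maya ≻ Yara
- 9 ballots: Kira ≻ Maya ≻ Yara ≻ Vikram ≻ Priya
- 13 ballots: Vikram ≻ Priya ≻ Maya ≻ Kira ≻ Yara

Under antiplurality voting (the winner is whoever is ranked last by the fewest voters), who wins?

Maya

Last-place votes: Kira 6, Priya 9, Vikram 18, Maya 0, Yara 19.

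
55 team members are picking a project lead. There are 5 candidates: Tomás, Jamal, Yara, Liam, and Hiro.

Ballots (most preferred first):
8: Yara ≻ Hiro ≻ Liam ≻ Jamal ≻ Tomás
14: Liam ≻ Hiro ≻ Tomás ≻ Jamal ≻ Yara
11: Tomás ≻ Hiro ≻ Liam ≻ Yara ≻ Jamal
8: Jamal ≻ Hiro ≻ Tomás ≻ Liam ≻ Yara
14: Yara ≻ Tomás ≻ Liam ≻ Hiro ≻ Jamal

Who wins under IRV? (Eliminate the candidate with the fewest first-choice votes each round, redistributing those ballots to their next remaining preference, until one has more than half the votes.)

Tomás

Round 1: Tomás 11, Jamal 8, Yara 22, Liam 14, Hiro 0. Hiro eliminated.
Round 2: Tomás 11, Jamal 8, Yara 22, Liam 14. Jamal eliminated.
Round 3: Tomás 19, Yara 22, Liam 14. Liam eliminated.
Round 4: Tomás 33, Yara 22. Tomás has a majority (≥28).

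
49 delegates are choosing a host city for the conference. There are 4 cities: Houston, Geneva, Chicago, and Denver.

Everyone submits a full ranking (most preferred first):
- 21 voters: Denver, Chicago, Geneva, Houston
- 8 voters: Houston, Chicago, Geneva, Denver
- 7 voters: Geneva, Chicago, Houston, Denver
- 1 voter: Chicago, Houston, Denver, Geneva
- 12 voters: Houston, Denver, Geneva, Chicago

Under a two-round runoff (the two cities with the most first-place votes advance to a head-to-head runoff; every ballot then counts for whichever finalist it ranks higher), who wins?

Houston

Round 1 first-place votes: Houston 20, Geneva 7, Chicago 1, Denver 21. Denver and Houston advance.
Runoff: Denver is ranked above Houston on 21 ballots, Houston above Denver on 28.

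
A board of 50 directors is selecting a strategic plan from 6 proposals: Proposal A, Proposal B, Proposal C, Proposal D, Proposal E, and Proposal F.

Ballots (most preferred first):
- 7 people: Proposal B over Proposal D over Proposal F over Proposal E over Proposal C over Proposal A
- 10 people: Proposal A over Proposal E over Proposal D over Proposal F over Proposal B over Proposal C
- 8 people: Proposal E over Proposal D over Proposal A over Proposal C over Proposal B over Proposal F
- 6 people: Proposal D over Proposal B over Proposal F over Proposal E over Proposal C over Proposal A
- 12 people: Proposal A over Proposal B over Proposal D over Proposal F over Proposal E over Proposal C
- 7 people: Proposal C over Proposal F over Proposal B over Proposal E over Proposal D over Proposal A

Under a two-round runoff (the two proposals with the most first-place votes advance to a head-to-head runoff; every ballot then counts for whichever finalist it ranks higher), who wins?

Proposal E

Round 1 first-place votes: Proposal A 22, Proposal B 7, Proposal C 7, Proposal D 6, Proposal E 8, Proposal F 0. Proposal A and Proposal E advance.
Runoff: Proposal A is ranked above Proposal E on 22 ballots, Proposal E above Proposal A on 28.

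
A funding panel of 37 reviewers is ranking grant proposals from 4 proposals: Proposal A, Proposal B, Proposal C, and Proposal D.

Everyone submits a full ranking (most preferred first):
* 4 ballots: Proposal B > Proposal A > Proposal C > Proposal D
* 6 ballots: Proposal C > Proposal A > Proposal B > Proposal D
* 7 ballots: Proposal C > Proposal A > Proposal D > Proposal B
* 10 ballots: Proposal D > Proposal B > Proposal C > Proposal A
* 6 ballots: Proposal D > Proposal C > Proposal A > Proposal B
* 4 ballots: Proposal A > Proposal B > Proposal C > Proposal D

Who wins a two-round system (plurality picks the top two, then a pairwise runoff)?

Round 1 first-place votes: Proposal A 4, Proposal B 4, Proposal C 13, Proposal D 16. Proposal D and Proposal C advance.
Runoff: Proposal D is ranked above Proposal C on 16 ballots, Proposal C above Proposal D on 21.

Proposal C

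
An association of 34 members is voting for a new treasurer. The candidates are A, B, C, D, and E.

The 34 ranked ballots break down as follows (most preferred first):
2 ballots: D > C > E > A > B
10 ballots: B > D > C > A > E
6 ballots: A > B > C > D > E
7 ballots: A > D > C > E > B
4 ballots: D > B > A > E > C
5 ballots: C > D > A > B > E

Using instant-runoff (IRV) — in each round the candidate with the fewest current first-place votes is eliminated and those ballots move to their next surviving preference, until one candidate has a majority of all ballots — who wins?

Round 1: A 13, B 10, C 5, D 6, E 0. E eliminated.
Round 2: A 13, B 10, C 5, D 6. C eliminated.
Round 3: A 13, B 10, D 11. B eliminated.
Round 4: A 13, D 21. D has a majority (≥18).

D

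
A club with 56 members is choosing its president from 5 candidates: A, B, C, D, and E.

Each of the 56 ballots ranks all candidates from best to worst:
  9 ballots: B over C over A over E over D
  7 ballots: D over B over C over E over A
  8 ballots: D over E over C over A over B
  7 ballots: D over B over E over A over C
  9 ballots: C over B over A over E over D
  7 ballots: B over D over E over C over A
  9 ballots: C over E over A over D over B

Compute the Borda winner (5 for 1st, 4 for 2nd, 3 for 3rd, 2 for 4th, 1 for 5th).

C

A: 9×3 + 7×1 + 8×2 + 7×2 + 9×3 + 7×1 + 9×3 = 125
B: 9×5 + 7×4 + 8×1 + 7×4 + 9×4 + 7×5 + 9×1 = 189
C: 9×4 + 7×3 + 8×3 + 7×1 + 9×5 + 7×2 + 9×5 = 192
D: 9×1 + 7×5 + 8×5 + 7×5 + 9×1 + 7×4 + 9×2 = 174
E: 9×2 + 7×2 + 8×4 + 7×3 + 9×2 + 7×3 + 9×4 = 160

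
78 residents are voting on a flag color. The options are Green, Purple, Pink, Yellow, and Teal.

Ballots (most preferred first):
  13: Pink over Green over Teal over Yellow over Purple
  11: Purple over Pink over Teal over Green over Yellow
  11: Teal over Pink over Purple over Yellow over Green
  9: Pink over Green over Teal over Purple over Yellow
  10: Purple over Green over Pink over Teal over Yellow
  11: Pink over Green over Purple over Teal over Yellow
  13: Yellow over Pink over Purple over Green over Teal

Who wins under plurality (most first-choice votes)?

Pink

First-place votes: Green 0, Purple 21, Pink 33, Yellow 13, Teal 11.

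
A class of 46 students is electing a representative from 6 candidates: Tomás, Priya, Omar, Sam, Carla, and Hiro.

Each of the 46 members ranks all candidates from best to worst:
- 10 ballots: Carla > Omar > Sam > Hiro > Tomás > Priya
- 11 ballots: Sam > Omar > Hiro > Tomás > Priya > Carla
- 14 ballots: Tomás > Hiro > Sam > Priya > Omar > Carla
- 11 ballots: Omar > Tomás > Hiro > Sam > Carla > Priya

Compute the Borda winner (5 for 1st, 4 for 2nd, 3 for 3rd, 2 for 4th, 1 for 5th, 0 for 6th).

Tomás: 10×1 + 11×2 + 14×5 + 11×4 = 146
Priya: 10×0 + 11×1 + 14×2 + 11×0 = 39
Omar: 10×4 + 11×4 + 14×1 + 11×5 = 153
Sam: 10×3 + 11×5 + 14×3 + 11×2 = 149
Carla: 10×5 + 11×0 + 14×0 + 11×1 = 61
Hiro: 10×2 + 11×3 + 14×4 + 11×3 = 142

Omar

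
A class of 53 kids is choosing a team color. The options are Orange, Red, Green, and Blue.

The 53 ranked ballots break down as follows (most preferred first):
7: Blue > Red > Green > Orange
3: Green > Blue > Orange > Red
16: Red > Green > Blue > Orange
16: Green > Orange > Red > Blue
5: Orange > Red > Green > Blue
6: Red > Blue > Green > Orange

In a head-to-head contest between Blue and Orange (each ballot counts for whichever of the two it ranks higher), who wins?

Blue is ranked above Orange on 32 ballots; Orange above Blue on 21.

Blue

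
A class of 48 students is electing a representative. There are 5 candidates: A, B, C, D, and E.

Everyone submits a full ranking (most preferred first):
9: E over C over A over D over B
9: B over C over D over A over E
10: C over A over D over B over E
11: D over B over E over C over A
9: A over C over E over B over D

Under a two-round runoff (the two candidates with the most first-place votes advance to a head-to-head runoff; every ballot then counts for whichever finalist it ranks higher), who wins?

Round 1 first-place votes: A 9, B 9, C 10, D 11, E 9. D and C advance.
Runoff: D is ranked above C on 11 ballots, C above D on 37.

C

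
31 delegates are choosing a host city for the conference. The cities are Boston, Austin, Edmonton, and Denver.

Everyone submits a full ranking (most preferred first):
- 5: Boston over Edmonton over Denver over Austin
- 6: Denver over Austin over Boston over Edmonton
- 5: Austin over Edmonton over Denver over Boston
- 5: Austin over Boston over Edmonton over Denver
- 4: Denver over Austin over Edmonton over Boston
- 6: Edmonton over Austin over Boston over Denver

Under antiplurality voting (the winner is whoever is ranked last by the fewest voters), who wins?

Last-place votes: Boston 9, Austin 5, Edmonton 6, Denver 11.

Austin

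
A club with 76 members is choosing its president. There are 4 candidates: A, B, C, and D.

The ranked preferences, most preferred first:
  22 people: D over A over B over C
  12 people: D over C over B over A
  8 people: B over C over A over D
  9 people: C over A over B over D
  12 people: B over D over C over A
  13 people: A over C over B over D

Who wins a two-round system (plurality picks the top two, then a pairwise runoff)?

Round 1 first-place votes: A 13, B 20, C 9, D 34. D and B advance.
Runoff: D is ranked above B on 34 ballots, B above D on 42.

B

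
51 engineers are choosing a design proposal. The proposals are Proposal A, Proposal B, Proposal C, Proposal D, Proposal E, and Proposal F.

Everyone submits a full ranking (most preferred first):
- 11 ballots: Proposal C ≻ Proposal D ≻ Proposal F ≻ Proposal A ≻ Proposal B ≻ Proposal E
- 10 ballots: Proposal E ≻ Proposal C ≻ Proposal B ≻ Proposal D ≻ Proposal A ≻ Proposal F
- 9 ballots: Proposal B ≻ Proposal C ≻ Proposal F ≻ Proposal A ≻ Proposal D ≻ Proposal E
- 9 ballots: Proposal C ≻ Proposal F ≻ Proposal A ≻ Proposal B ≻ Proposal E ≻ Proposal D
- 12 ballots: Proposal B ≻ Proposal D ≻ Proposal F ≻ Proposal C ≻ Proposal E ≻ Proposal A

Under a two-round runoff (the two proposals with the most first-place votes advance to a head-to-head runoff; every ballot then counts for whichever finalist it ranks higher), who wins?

Proposal C

Round 1 first-place votes: Proposal A 0, Proposal B 21, Proposal C 20, Proposal D 0, Proposal E 10, Proposal F 0. Proposal B and Proposal C advance.
Runoff: Proposal B is ranked above Proposal C on 21 ballots, Proposal C above Proposal B on 30.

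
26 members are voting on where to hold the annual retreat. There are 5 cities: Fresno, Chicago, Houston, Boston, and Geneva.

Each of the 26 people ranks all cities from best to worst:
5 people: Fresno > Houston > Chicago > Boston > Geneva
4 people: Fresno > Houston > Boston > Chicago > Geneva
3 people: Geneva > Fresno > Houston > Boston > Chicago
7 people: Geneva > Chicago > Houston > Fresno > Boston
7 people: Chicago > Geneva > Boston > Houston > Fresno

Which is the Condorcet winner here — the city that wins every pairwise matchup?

Chicago

Chicago vs Fresno: 14–12
Chicago vs Houston: 14–12
Chicago vs Boston: 19–7
Chicago vs Geneva: 16–10
Chicago beats every other city.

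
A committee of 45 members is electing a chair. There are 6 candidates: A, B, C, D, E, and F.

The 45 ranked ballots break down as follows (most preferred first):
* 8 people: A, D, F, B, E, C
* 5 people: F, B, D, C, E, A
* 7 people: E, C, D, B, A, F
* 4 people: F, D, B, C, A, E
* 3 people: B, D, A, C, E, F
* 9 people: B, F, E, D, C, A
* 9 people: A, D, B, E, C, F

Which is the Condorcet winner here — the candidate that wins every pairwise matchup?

D vs A: 28–17
D vs B: 28–17
D vs C: 38–7
D vs E: 29–16
D vs F: 27–18
D beats every other candidate.

D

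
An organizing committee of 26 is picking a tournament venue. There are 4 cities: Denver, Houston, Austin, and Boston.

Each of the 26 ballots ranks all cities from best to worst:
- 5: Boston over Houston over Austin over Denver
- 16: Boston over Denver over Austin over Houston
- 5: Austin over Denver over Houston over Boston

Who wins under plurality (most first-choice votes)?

Boston

First-place votes: Denver 0, Houston 0, Austin 5, Boston 21.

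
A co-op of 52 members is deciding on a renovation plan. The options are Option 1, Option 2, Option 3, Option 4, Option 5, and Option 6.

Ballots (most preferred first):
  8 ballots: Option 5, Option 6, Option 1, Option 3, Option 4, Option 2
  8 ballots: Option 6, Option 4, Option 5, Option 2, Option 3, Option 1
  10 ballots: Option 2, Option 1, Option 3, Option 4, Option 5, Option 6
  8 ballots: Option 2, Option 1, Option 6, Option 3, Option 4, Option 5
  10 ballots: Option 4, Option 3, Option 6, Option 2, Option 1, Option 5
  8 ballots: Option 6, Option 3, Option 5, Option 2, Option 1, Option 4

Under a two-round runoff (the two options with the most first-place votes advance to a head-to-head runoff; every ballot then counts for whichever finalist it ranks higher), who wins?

Round 1 first-place votes: Option 1 0, Option 2 18, Option 3 0, Option 4 10, Option 5 8, Option 6 16. Option 2 and Option 6 advance.
Runoff: Option 2 is ranked above Option 6 on 18 ballots, Option 6 above Option 2 on 34.

Option 6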